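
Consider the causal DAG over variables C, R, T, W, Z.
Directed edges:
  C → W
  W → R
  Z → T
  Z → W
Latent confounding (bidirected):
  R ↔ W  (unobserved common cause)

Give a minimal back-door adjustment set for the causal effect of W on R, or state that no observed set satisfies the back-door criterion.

desc(W)\{W}={R}; candidates ⊆ {C,T,Z}.
W↔R: latent back-door arc(s) into W.
size 0: {}; under {} W still reaches {C,R,T,Z} ∋ R.
size 1: {C}, {T}, {Z}; under {C} W still reaches {R,T,Z} ∋ R.
size 2: {C,T}, {C,Z}, {T,Z}; under {C,T} W still reaches {R,Z} ∋ R.
W↔R cannot be blocked by any observed set — no back-door set.

W→R: no observed back-door set.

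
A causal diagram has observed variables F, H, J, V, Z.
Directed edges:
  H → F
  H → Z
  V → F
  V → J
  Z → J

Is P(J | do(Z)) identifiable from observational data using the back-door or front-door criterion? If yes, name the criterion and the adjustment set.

desc(Z)\{Z}={J}; candidates ⊆ {F,H,V}.
∅: Z⊥J given ∅ in G with Z→· removed — back-door holds.
P(J|do(Z)) = P(J|Z) — no adjustment needed.

P(J|do(Z)): backdoor, adjust for ∅.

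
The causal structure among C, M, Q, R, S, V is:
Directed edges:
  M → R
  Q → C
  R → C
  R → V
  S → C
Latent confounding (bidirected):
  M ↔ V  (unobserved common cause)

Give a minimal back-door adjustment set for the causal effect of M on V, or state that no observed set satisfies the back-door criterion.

desc(M)\{M}={C,R,V}; candidates ⊆ {Q,S}.
M↔V: latent back-door arc(s) into M.
size 0: {}; under {} M still reaches {V} ∋ V.
size 1: {Q}, {S}; under {Q} M still reaches {V} ∋ V.
size 2: {Q,S}; under {Q,S} M still reaches {V} ∋ V.
M↔V cannot be blocked by any observed set — no back-door set.

M→V: no observed back-door set.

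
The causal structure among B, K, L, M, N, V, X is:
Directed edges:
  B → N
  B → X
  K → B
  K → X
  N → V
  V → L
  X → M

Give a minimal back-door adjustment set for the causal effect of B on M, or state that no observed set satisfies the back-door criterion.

desc(B)\{B}={L,M,N,V,X}; candidates ⊆ {K}.
size 0: {}; under {} B still reaches {K,M,X} ∋ M.
{K}: B⊥M given {K} in G with B→· removed — back-door holds.

B→M: minimal back-door set {K}.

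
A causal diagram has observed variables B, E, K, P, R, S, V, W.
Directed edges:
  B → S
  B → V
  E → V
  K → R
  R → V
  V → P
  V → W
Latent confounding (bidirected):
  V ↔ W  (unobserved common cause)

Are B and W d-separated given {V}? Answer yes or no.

Bayes-Ball from B | {V} reaches {E,K,R,S,W}.
W ∈ reach(B|{V}) ⇒ B ⊥̸ W | {V}.

No — B and W are d-connected given {V}.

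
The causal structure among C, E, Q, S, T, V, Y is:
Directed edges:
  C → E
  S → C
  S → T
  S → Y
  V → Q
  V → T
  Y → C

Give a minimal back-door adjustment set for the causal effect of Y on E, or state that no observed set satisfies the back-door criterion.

Y→E: minimal back-door set {S}.

desc(Y)\{Y}={C,E}; candidates ⊆ {Q,S,T,V}.
size 0: {}; under {} Y still reaches {C,E,S,T} ∋ E.
{S}: Y⊥E given {S} in G with Y→· removed — back-door holds.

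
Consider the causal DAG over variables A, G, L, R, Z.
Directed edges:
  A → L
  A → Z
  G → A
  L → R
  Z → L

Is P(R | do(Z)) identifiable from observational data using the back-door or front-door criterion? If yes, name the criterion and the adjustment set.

P(R|do(Z)): backdoor, adjust for {A}.

desc(Z)\{Z}={L,R}; candidates ⊆ {A,G}.
size 0: {}; under {} Z still reaches {A,G,L,R} ∋ R.
{A}: Z⊥R given {A} in G with Z→· removed — back-door holds.
P(R|do(Z)) = Σ_{A} P(R|Z,A)·P(A).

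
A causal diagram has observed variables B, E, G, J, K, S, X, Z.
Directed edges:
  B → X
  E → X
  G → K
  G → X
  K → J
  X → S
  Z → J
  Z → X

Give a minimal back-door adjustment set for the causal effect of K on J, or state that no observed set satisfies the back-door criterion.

desc(K)\{K}={J}; candidates ⊆ {B,E,G,S,X,Z}.
∅: K⊥J given ∅ in G with K→· removed — back-door holds.

K→J: minimal back-door set ∅.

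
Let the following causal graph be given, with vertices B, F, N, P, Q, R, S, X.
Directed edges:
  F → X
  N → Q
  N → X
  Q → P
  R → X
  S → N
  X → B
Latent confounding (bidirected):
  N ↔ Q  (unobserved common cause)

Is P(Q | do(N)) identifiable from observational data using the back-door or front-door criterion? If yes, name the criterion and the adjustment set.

desc(N)\{N}={B,P,Q,X}; candidates ⊆ {F,R,S}.
N↔Q: latent back-door arc(s) into N.
size 0: {}; under {} N still reaches {P,Q,S} ∋ Q.
size 1: {F}, {R}, {S}; under {F} N still reaches {P,Q,S} ∋ Q.
size 2: {F,R}, {F,S}, {R,S}; under {F,R} N still reaches {P,Q,S} ∋ Q.
N↔Q cannot be blocked by any observed set — no back-door set.
No mediator lies on a directed N→…→Q path.
Neither criterion identifies P(Q|do(N)) in this graph.

P(Q|do(N)): not identifiable (no BD/FD set).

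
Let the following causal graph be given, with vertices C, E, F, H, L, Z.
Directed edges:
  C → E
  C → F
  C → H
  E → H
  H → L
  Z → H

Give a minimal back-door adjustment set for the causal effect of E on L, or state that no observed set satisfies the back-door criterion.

E→L: minimal back-door set {C}.

desc(E)\{E}={H,L}; candidates ⊆ {C,F,Z}.
size 0: {}; under {} E still reaches {C,F,H,L} ∋ L.
{C}: E⊥L given {C} in G with E→· removed — back-door holds.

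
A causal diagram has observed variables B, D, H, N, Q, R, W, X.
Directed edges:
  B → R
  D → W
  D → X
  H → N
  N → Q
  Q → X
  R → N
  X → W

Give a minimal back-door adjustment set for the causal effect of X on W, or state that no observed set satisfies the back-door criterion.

X→W: minimal back-door set {D}.

desc(X)\{X}={W}; candidates ⊆ {B,D,H,N,Q,R}.
size 0: {}; under {} X still reaches {B,D,H,N,Q,R,W} ∋ W.
{D}: X⊥W given {D} in G with X→· removed — back-door holds.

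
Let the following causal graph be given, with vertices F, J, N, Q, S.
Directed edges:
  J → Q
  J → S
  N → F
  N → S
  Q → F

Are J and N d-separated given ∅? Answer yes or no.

Yes — J ⊥ N | ∅.

Bayes-Ball from J | ∅ reaches {F,Q,S}.
N ∉ reach(J|∅) ⇒ J ⊥ N | ∅.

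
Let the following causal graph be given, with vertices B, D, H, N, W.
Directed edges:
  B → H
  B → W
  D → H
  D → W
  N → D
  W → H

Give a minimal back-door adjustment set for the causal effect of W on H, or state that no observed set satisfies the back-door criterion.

W→H: minimal back-door set {B, D}.

desc(W)\{W}={H}; candidates ⊆ {B,D,N}.
size 0: {}; under {} W still reaches {B,D,H,N} ∋ H.
size 1: {B}, {D}, {N}; under {B} W still reaches {D,H,N} ∋ H.
{B,D}: W⊥H given {B,D} in G with W→· removed — back-door holds.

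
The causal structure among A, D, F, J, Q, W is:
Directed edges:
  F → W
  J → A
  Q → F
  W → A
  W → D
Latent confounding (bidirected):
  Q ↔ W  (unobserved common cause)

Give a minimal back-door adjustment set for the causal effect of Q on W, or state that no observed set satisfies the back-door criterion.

Q→W: no observed back-door set.

desc(Q)\{Q}={A,D,F,W}; candidates ⊆ {J}.
Q↔W: latent back-door arc(s) into Q.
size 0: {}; under {} Q still reaches {A,D,W} ∋ W.
size 1: {J}; under {J} Q still reaches {A,D,W} ∋ W.
Q↔W cannot be blocked by any observed set — no back-door set.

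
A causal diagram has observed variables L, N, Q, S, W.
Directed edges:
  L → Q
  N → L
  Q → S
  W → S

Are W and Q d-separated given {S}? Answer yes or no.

No — W and Q are d-connected given {S}.

Bayes-Ball from W | {S} reaches {L,N,Q}.
Q ∈ reach(W|{S}) ⇒ W ⊥̸ Q | {S}.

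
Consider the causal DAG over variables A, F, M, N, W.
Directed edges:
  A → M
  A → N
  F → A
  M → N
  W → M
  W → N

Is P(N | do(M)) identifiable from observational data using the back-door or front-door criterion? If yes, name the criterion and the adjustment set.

desc(M)\{M}={N}; candidates ⊆ {A,F,W}.
size 0: {}; under {} M still reaches {A,F,N,W} ∋ N.
size 1: {A}, {F}, {W}; under {A} M still reaches {N,W} ∋ N.
{A,W}: M⊥N given {A,W} in G with M→· removed — back-door holds.
P(N|do(M)) = Σ_{A,W} P(N|M,A,W)·P(A,W).

P(N|do(M)): backdoor, adjust for {A, W}.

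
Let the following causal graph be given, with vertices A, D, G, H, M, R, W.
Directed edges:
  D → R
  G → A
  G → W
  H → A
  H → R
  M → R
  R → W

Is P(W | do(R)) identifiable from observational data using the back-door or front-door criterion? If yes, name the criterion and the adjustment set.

desc(R)\{R}={W}; candidates ⊆ {A,D,G,H,M}.
∅: R⊥W given ∅ in G with R→· removed — back-door holds.
P(W|do(R)) = P(W|R) — no adjustment needed.

P(W|do(R)): backdoor, adjust for ∅.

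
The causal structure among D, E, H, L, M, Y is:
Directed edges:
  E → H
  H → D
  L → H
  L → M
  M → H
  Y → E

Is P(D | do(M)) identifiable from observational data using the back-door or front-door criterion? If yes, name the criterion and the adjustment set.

P(D|do(M)): backdoor, adjust for {L}.

desc(M)\{M}={D,H}; candidates ⊆ {E,L,Y}.
size 0: {}; under {} M still reaches {D,H,L} ∋ D.
{L}: M⊥D given {L} in G with M→· removed — back-door holds.
P(D|do(M)) = Σ_{L} P(D|M,L)·P(L).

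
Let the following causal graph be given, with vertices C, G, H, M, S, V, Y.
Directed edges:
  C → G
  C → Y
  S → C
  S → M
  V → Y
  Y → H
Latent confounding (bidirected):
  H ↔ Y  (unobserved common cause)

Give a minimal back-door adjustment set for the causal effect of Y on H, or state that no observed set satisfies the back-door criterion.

desc(Y)\{Y}={H}; candidates ⊆ {C,G,M,S,V}.
Y↔H: latent back-door arc(s) into Y.
size 0: {}; under {} Y still reaches {C,G,H,M,S,V} ∋ H.
size 1: {C}, {G}, {M} …(+2); under {C} Y still reaches {H,V} ∋ H.
size 2: {C,G}, {C,M}, {C,S} …(+7); under {C,G} Y still reaches {H,V} ∋ H.
Y↔H cannot be blocked by any observed set — no back-door set.

Y→H: no observed back-door set.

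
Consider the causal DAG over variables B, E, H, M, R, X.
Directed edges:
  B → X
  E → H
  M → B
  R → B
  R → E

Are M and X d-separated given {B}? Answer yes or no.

Yes — M ⊥ X | {B}.

Bayes-Ball from M | {B} reaches {E,H,R}.
X ∉ reach(M|{B}) ⇒ M ⊥ X | {B}.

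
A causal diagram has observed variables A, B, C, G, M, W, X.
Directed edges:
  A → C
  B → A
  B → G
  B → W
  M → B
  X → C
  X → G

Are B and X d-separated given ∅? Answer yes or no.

Bayes-Ball from B | ∅ reaches {A,C,G,M,W}.
X ∉ reach(B|∅) ⇒ B ⊥ X | ∅.

Yes — B ⊥ X | ∅.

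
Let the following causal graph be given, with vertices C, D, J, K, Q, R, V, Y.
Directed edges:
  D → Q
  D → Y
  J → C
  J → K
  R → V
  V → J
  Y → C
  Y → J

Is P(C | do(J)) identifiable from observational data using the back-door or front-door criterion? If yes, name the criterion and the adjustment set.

P(C|do(J)): backdoor, adjust for {Y}.

desc(J)\{J}={C,K}; candidates ⊆ {D,Q,R,V,Y}.
size 0: {}; under {} J still reaches {C,D,Q,R,V,Y} ∋ C.
{Y}: J⊥C given {Y} in G with J→· removed — back-door holds.
P(C|do(J)) = Σ_{Y} P(C|J,Y)·P(Y).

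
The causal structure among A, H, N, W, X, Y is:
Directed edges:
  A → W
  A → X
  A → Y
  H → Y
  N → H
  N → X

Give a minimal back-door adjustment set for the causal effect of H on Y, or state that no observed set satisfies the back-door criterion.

desc(H)\{H}={Y}; candidates ⊆ {A,N,W,X}.
∅: H⊥Y given ∅ in G with H→· removed — back-door holds.

H→Y: minimal back-door set ∅.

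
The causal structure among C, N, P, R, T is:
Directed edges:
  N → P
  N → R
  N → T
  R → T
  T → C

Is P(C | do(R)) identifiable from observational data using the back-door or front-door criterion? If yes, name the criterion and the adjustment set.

P(C|do(R)): backdoor, adjust for {N}.

desc(R)\{R}={C,T}; candidates ⊆ {N,P}.
size 0: {}; under {} R still reaches {C,N,P,T} ∋ C.
{N}: R⊥C given {N} in G with R→· removed — back-door holds.
P(C|do(R)) = Σ_{N} P(C|R,N)·P(N).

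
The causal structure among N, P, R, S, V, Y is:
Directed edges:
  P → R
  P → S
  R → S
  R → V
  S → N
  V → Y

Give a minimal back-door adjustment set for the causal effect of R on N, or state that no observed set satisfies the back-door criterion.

desc(R)\{R}={N,S,V,Y}; candidates ⊆ {P}.
size 0: {}; under {} R still reaches {N,P,S} ∋ N.
{P}: R⊥N given {P} in G with R→· removed — back-door holds.

R→N: minimal back-door set {P}.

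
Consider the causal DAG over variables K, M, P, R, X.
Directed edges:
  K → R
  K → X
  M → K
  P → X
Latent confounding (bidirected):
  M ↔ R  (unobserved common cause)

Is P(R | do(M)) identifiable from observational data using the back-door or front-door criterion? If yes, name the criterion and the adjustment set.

P(R|do(M)): frontdoor, adjust for {K}.

desc(M)\{M}={K,R,X}; candidates ⊆ {P}.
M↔R: latent back-door arc(s) into M.
size 0: {}; under {} M still reaches {R} ∋ R.
size 1: {P}; under {P} M still reaches {R} ∋ R.
M↔R cannot be blocked by any observed set — no back-door set.
{K}: (i) intercepts every directed M→R path; (ii) no back-door M→{K}; (iii) {M} blocks every back-door {K}→R. Front-door holds.
P(R|do(M)) = Σ_{K} P(K|M) Σ_{M'} P(R|K,M')P(M').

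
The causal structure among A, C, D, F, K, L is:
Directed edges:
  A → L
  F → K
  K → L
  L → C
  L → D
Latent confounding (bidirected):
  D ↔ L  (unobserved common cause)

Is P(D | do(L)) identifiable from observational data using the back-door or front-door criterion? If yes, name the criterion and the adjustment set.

desc(L)\{L}={C,D}; candidates ⊆ {A,F,K}.
L↔D: latent back-door arc(s) into L.
size 0: {}; under {} L still reaches {A,D,F,K} ∋ D.
size 1: {A}, {F}, {K}; under {A} L still reaches {D,F,K} ∋ D.
size 2: {A,F}, {A,K}, {F,K}; under {A,F} L still reaches {D,K} ∋ D.
L↔D cannot be blocked by any observed set — no back-door set.
No mediator lies on a directed L→…→D path.
Neither criterion identifies P(D|do(L)) in this graph.

P(D|do(L)): not identifiable (no BD/FD set).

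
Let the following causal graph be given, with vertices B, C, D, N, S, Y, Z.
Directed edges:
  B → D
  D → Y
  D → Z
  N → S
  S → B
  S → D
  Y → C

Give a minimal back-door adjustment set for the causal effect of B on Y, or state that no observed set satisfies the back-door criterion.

B→Y: minimal back-door set {S}.

desc(B)\{B}={C,D,Y,Z}; candidates ⊆ {N,S}.
size 0: {}; under {} B still reaches {C,D,N,S,Y,Z} ∋ Y.
{S}: B⊥Y given {S} in G with B→· removed — back-door holds.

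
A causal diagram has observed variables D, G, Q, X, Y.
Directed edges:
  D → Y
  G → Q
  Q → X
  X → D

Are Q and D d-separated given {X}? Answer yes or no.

Yes — Q ⊥ D | {X}.

Bayes-Ball from Q | {X} reaches {G}.
D ∉ reach(Q|{X}) ⇒ Q ⊥ D | {X}.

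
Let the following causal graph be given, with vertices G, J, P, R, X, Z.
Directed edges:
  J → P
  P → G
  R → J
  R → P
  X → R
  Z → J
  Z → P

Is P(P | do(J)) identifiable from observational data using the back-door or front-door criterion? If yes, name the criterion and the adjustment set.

desc(J)\{J}={G,P}; candidates ⊆ {R,X,Z}.
size 0: {}; under {} J still reaches {G,P,R,X,Z} ∋ P.
size 1: {R}, {X}, {Z}; under {R} J still reaches {G,P,Z} ∋ P.
{R,Z}: J⊥P given {R,Z} in G with J→· removed — back-door holds.
P(P|do(J)) = Σ_{R,Z} P(P|J,R,Z)·P(R,Z).

P(P|do(J)): backdoor, adjust for {R, Z}.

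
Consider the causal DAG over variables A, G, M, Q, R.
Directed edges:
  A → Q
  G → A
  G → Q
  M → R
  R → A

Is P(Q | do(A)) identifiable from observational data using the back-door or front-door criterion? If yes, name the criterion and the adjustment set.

P(Q|do(A)): backdoor, adjust for {G}.

desc(A)\{A}={Q}; candidates ⊆ {G,M,R}.
size 0: {}; under {} A still reaches {G,M,Q,R} ∋ Q.
{G}: A⊥Q given {G} in G with A→· removed — back-door holds.
P(Q|do(A)) = Σ_{G} P(Q|A,G)·P(G).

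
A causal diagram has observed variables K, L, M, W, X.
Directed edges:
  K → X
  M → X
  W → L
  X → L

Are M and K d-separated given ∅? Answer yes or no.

Bayes-Ball from M | ∅ reaches {L,X}.
K ∉ reach(M|∅) ⇒ M ⊥ K | ∅.

Yes — M ⊥ K | ∅.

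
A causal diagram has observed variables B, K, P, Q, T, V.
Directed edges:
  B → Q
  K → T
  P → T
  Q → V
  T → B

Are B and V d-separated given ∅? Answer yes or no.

Bayes-Ball from B | ∅ reaches {K,P,Q,T,V}.
V ∈ reach(B|∅) ⇒ B ⊥̸ V | ∅.

No — B and V are d-connected given ∅.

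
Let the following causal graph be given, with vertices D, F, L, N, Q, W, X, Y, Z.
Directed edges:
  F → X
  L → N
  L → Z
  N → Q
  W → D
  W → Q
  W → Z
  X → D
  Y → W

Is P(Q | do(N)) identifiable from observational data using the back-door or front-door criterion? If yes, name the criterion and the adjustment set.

P(Q|do(N)): backdoor, adjust for ∅.

desc(N)\{N}={Q}; candidates ⊆ {D,F,L,W,X,Y,Z}.
∅: N⊥Q given ∅ in G with N→· removed — back-door holds.
P(Q|do(N)) = P(Q|N) — no adjustment needed.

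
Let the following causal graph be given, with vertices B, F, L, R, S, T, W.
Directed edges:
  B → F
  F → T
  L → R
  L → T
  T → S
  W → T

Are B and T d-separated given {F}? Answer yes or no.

Bayes-Ball from B | {F} reaches ∅.
T ∉ reach(B|{F}) ⇒ B ⊥ T | {F}.

Yes — B ⊥ T | {F}.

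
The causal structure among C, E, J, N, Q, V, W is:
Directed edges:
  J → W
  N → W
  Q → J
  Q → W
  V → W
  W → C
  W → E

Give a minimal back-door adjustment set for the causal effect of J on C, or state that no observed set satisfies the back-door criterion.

desc(J)\{J}={C,E,W}; candidates ⊆ {N,Q,V}.
size 0: {}; under {} J still reaches {C,E,Q,W} ∋ C.
{Q}: J⊥C given {Q} in G with J→· removed — back-door holds.

J→C: minimal back-door set {Q}.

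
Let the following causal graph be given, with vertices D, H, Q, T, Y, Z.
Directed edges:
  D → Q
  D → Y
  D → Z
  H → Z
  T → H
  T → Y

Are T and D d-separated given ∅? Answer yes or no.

Bayes-Ball from T | ∅ reaches {H,Y,Z}.
D ∉ reach(T|∅) ⇒ T ⊥ D | ∅.

Yes — T ⊥ D | ∅.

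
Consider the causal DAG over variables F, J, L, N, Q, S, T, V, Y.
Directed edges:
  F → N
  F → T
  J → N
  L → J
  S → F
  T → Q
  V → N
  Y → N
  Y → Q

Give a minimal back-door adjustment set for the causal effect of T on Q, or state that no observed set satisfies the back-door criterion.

T→Q: minimal back-door set ∅.

desc(T)\{T}={Q}; candidates ⊆ {F,J,L,N,S,V,Y}.
∅: T⊥Q given ∅ in G with T→· removed — back-door holds.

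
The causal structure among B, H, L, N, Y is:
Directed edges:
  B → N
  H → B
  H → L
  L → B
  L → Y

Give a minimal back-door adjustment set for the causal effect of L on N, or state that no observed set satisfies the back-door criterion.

L→N: minimal back-door set {H}.

desc(L)\{L}={B,N,Y}; candidates ⊆ {H}.
size 0: {}; under {} L still reaches {B,H,N} ∋ N.
{H}: L⊥N given {H} in G with L→· removed — back-door holds.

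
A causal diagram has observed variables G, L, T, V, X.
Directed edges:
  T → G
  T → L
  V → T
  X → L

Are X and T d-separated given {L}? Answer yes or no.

No — X and T are d-connected given {L}.

Bayes-Ball from X | {L} reaches {G,T,V}.
T ∈ reach(X|{L}) ⇒ X ⊥̸ T | {L}.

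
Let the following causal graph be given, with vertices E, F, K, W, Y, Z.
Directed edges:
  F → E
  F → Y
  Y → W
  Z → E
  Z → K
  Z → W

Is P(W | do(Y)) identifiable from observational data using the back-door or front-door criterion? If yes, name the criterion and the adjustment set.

desc(Y)\{Y}={W}; candidates ⊆ {E,F,K,Z}.
∅: Y⊥W given ∅ in G with Y→· removed — back-door holds.
P(W|do(Y)) = P(W|Y) — no adjustment needed.

P(W|do(Y)): backdoor, adjust for ∅.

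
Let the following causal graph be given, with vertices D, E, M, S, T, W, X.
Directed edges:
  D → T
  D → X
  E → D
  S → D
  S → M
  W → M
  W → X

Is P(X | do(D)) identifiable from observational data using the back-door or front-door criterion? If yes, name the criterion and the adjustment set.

desc(D)\{D}={T,X}; candidates ⊆ {E,M,S,W}.
∅: D⊥X given ∅ in G with D→· removed — back-door holds.
P(X|do(D)) = P(X|D) — no adjustment needed.

P(X|do(D)): backdoor, adjust for ∅.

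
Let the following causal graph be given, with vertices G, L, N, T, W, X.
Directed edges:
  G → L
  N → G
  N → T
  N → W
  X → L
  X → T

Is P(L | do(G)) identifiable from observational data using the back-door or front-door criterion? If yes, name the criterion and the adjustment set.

desc(G)\{G}={L}; candidates ⊆ {N,T,W,X}.
∅: G⊥L given ∅ in G with G→· removed — back-door holds.
P(L|do(G)) = P(L|G) — no adjustment needed.

P(L|do(G)): backdoor, adjust for ∅.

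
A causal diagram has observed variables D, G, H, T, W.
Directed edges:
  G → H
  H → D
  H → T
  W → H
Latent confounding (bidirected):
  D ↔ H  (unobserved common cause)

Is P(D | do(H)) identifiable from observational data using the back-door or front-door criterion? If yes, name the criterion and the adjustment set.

desc(H)\{H}={D,T}; candidates ⊆ {G,W}.
H↔D: latent back-door arc(s) into H.
size 0: {}; under {} H still reaches {D,G,W} ∋ D.
size 1: {G}, {W}; under {G} H still reaches {D,W} ∋ D.
size 2: {G,W}; under {G,W} H still reaches {D} ∋ D.
H↔D cannot be blocked by any observed set — no back-door set.
No mediator lies on a directed H→…→D path.
Neither criterion identifies P(D|do(H)) in this graph.

P(D|do(H)): not identifiable (no BD/FD set).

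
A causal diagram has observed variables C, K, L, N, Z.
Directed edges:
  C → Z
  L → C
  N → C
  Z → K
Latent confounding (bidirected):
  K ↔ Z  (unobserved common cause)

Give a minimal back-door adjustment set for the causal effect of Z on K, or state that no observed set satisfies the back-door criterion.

desc(Z)\{Z}={K}; candidates ⊆ {C,L,N}.
Z↔K: latent back-door arc(s) into Z.
size 0: {}; under {} Z still reaches {C,K,L,N} ∋ K.
size 1: {C}, {L}, {N}; under {C} Z still reaches {K} ∋ K.
size 2: {C,L}, {C,N}, {L,N}; under {C,L} Z still reaches {K} ∋ K.
Z↔K cannot be blocked by any observed set — no back-door set.

Z→K: no observed back-door set.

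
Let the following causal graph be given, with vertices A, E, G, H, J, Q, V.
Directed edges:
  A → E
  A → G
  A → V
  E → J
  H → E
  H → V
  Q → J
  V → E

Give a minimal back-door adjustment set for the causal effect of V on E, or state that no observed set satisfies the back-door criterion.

desc(V)\{V}={E,J}; candidates ⊆ {A,G,H,Q}.
size 0: {}; under {} V still reaches {A,E,G,H,J} ∋ E.
size 1: {A}, {G}, {H} …(+1); under {A} V still reaches {E,H,J} ∋ E.
{A,H}: V⊥E given {A,H} in G with V→· removed — back-door holds.

V→E: minimal back-door set {A, H}.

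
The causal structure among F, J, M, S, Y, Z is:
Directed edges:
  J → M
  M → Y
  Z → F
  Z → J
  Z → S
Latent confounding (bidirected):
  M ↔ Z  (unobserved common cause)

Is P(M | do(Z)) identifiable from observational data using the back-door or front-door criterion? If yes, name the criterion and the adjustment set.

desc(Z)\{Z}={F,J,M,S,Y}; candidates ⊆ {—}.
Z↔M: latent back-door arc(s) into Z.
size 0: {}; under {} Z still reaches {M,Y} ∋ M.
Z↔M cannot be blocked by any observed set — no back-door set.
{J}: (i) intercepts every directed Z→M path; (ii) no back-door Z→{J}; (iii) {Z} blocks every back-door {J}→M. Front-door holds.
P(M|do(Z)) = Σ_{J} P(J|Z) Σ_{Z'} P(M|J,Z')P(Z').

P(M|do(Z)): frontdoor, adjust for {J}.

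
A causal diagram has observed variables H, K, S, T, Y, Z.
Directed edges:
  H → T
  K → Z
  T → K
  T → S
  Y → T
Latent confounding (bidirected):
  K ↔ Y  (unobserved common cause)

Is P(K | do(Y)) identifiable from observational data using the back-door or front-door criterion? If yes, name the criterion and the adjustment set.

desc(Y)\{Y}={K,S,T,Z}; candidates ⊆ {H}.
Y↔K: latent back-door arc(s) into Y.
size 0: {}; under {} Y still reaches {K,Z} ∋ K.
size 1: {H}; under {H} Y still reaches {K,Z} ∋ K.
Y↔K cannot be blocked by any observed set — no back-door set.
{T}: (i) intercepts every directed Y→K path; (ii) no back-door Y→{T}; (iii) {Y} blocks every back-door {T}→K. Front-door holds.
P(K|do(Y)) = Σ_{T} P(T|Y) Σ_{Y'} P(K|T,Y')P(Y').

P(K|do(Y)): frontdoor, adjust for {T}.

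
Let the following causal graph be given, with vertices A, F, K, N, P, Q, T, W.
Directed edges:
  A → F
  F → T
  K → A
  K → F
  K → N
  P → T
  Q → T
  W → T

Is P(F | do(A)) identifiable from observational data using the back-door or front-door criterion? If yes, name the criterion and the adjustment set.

desc(A)\{A}={F,T}; candidates ⊆ {K,N,P,Q,W}.
size 0: {}; under {} A still reaches {F,K,N,T} ∋ F.
{K}: A⊥F given {K} in G with A→· removed — back-door holds.
P(F|do(A)) = Σ_{K} P(F|A,K)·P(K).

P(F|do(A)): backdoor, adjust for {K}.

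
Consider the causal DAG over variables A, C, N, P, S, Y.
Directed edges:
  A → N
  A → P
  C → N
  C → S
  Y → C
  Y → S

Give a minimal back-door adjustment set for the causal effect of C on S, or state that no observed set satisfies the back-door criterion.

C→S: minimal back-door set {Y}.

desc(C)\{C}={N,S}; candidates ⊆ {A,P,Y}.
size 0: {}; under {} C still reaches {S,Y} ∋ S.
{Y}: C⊥S given {Y} in G with C→· removed — back-door holds.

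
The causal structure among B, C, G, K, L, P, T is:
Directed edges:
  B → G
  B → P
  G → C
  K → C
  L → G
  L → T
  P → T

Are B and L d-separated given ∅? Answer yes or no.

Bayes-Ball from B | ∅ reaches {C,G,P,T}.
L ∉ reach(B|∅) ⇒ B ⊥ L | ∅.

Yes — B ⊥ L | ∅.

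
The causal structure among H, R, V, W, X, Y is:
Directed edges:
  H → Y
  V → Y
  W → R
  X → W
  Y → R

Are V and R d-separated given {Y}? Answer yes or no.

Bayes-Ball from V | {Y} reaches {H}.
R ∉ reach(V|{Y}) ⇒ V ⊥ R | {Y}.

Yes — V ⊥ R | {Y}.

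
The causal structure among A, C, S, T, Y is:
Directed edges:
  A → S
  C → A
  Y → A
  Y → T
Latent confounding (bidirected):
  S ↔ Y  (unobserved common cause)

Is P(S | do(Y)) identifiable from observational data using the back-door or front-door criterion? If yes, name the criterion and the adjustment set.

desc(Y)\{Y}={A,S,T}; candidates ⊆ {C}.
Y↔S: latent back-door arc(s) into Y.
size 0: {}; under {} Y still reaches {S} ∋ S.
size 1: {C}; under {C} Y still reaches {S} ∋ S.
Y↔S cannot be blocked by any observed set — no back-door set.
{A}: (i) intercepts every directed Y→S path; (ii) no back-door Y→{A}; (iii) {Y} blocks every back-door {A}→S. Front-door holds.
P(S|do(Y)) = Σ_{A} P(A|Y) Σ_{Y'} P(S|A,Y')P(Y').

P(S|do(Y)): frontdoor, adjust for {A}.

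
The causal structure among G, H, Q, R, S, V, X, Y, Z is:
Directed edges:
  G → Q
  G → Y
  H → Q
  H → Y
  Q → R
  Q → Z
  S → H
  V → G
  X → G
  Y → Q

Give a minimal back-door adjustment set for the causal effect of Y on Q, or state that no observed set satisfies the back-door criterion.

Y→Q: minimal back-door set {G, H}.

desc(Y)\{Y}={Q,R,Z}; candidates ⊆ {G,H,S,V,X}.
size 0: {}; under {} Y still reaches {G,H,Q,R,S,V,X,Z} ∋ Q.
size 1: {G}, {H}, {S} …(+2); under {G} Y still reaches {H,Q,R,S,Z} ∋ Q.
{G,H}: Y⊥Q given {G,H} in G with Y→· removed — back-door holds.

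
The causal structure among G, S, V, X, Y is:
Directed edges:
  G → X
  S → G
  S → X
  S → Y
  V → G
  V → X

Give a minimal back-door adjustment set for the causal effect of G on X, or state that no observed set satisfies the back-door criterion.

desc(G)\{G}={X}; candidates ⊆ {S,V,Y}.
size 0: {}; under {} G still reaches {S,V,X,Y} ∋ X.
size 1: {S}, {V}, {Y}; under {S} G still reaches {V,X} ∋ X.
{S,V}: G⊥X given {S,V} in G with G→· removed — back-door holds.

G→X: minimal back-door set {S, V}.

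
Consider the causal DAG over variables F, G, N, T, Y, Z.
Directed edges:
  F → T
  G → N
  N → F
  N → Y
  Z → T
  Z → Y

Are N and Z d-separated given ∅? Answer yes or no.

Bayes-Ball from N | ∅ reaches {F,G,T,Y}.
Z ∉ reach(N|∅) ⇒ N ⊥ Z | ∅.

Yes — N ⊥ Z | ∅.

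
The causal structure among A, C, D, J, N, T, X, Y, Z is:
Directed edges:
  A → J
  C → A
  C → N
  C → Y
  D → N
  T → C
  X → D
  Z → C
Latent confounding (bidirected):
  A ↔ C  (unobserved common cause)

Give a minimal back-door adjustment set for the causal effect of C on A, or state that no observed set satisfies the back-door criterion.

desc(C)\{C}={A,J,N,Y}; candidates ⊆ {D,T,X,Z}.
C↔A: latent back-door arc(s) into C.
size 0: {}; under {} C still reaches {A,J,T,Z} ∋ A.
size 1: {D}, {T}, {X} …(+1); under {D} C still reaches {A,J,T,Z} ∋ A.
size 2: {D,T}, {D,X}, {D,Z} …(+3); under {D,T} C still reaches {A,J,Z} ∋ A.
C↔A cannot be blocked by any observed set — no back-door set.

C→A: no observed back-door set.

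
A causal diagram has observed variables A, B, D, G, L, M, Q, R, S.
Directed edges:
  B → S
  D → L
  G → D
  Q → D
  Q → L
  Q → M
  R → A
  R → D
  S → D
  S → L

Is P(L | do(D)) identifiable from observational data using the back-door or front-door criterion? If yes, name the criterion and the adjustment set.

desc(D)\{D}={L}; candidates ⊆ {A,B,G,M,Q,R,S}.
size 0: {}; under {} D still reaches {A,B,G,L,M,Q,R,S} ∋ L.
size 1: {A}, {B}, {G} …(+4); under {A} D still reaches {B,G,L,M,Q,R,S} ∋ L.
{Q,S}: D⊥L given {Q,S} in G with D→· removed — back-door holds.
P(L|do(D)) = Σ_{Q,S} P(L|D,Q,S)·P(Q,S).

P(L|do(D)): backdoor, adjust for {Q, S}.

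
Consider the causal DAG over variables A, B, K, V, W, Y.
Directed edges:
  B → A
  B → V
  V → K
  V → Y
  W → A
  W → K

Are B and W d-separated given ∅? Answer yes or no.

Bayes-Ball from B | ∅ reaches {A,K,V,Y}.
W ∉ reach(B|∅) ⇒ B ⊥ W | ∅.

Yes — B ⊥ W | ∅.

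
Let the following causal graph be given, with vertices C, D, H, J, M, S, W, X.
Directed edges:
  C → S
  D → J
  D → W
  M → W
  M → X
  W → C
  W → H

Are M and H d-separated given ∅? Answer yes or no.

Bayes-Ball from M | ∅ reaches {C,H,S,W,X}.
H ∈ reach(M|∅) ⇒ M ⊥̸ H | ∅.

No — M and H are d-connected given ∅.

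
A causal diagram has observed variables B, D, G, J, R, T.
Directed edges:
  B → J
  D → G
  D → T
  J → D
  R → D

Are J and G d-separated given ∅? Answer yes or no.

No — J and G are d-connected given ∅.

Bayes-Ball from J | ∅ reaches {B,D,G,T}.
G ∈ reach(J|∅) ⇒ J ⊥̸ G | ∅.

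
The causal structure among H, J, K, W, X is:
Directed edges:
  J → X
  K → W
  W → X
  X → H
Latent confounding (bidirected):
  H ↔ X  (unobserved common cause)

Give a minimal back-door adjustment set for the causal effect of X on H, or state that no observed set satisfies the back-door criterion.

X→H: no observed back-door set.

desc(X)\{X}={H}; candidates ⊆ {J,K,W}.
X↔H: latent back-door arc(s) into X.
size 0: {}; under {} X still reaches {H,J,K,W} ∋ H.
size 1: {J}, {K}, {W}; under {J} X still reaches {H,K,W} ∋ H.
size 2: {J,K}, {J,W}, {K,W}; under {J,K} X still reaches {H,W} ∋ H.
X↔H cannot be blocked by any observed set — no back-door set.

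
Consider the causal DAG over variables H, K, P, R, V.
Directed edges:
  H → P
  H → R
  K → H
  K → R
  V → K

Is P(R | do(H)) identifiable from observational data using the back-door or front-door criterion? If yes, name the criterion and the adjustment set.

desc(H)\{H}={P,R}; candidates ⊆ {K,V}.
size 0: {}; under {} H still reaches {K,R,V} ∋ R.
{K}: H⊥R given {K} in G with H→· removed — back-door holds.
P(R|do(H)) = Σ_{K} P(R|H,K)·P(K).

P(R|do(H)): backdoor, adjust for {K}.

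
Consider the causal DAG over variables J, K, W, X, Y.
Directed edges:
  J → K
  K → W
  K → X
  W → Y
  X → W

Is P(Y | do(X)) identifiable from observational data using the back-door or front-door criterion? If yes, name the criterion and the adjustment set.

P(Y|do(X)): backdoor, adjust for {K}.

desc(X)\{X}={W,Y}; candidates ⊆ {J,K}.
size 0: {}; under {} X still reaches {J,K,W,Y} ∋ Y.
{K}: X⊥Y given {K} in G with X→· removed — back-door holds.
P(Y|do(X)) = Σ_{K} P(Y|X,K)·P(K).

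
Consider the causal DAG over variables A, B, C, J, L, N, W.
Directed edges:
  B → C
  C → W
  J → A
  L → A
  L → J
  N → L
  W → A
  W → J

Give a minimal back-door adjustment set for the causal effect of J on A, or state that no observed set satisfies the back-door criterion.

J→A: minimal back-door set {L, W}.

desc(J)\{J}={A}; candidates ⊆ {B,C,L,N,W}.
size 0: {}; under {} J still reaches {A,B,C,L,N,W} ∋ A.
size 1: {B}, {C}, {L} …(+2); under {B} J still reaches {A,C,L,N,W} ∋ A.
{L,W}: J⊥A given {L,W} in G with J→· removed — back-door holds.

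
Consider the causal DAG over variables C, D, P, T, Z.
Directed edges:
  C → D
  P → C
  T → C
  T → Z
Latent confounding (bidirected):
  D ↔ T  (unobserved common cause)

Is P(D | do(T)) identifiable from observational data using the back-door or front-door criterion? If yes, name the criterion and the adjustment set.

P(D|do(T)): frontdoor, adjust for {C}.

desc(T)\{T}={C,D,Z}; candidates ⊆ {P}.
T↔D: latent back-door arc(s) into T.
size 0: {}; under {} T still reaches {D} ∋ D.
size 1: {P}; under {P} T still reaches {D} ∋ D.
T↔D cannot be blocked by any observed set — no back-door set.
{C}: (i) intercepts every directed T→D path; (ii) no back-door T→{C}; (iii) {T} blocks every back-door {C}→D. Front-door holds.
P(D|do(T)) = Σ_{C} P(C|T) Σ_{T'} P(D|C,T')P(T').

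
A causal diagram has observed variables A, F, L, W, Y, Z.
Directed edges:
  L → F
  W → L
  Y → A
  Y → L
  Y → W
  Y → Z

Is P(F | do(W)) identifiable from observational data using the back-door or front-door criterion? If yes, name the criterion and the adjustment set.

desc(W)\{W}={F,L}; candidates ⊆ {A,Y,Z}.
size 0: {}; under {} W still reaches {A,F,L,Y,Z} ∋ F.
{Y}: W⊥F given {Y} in G with W→· removed — back-door holds.
P(F|do(W)) = Σ_{Y} P(F|W,Y)·P(Y).

P(F|do(W)): backdoor, adjust for {Y}.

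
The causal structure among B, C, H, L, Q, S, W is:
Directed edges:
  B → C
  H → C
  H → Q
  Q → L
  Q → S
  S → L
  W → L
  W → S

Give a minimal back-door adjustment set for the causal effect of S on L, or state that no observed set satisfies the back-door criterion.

S→L: minimal back-door set {Q, W}.

desc(S)\{S}={L}; candidates ⊆ {B,C,H,Q,W}.
size 0: {}; under {} S still reaches {C,H,L,Q,W} ∋ L.
size 1: {B}, {C}, {H} …(+2); under {B} S still reaches {C,H,L,Q,W} ∋ L.
{Q,W}: S⊥L given {Q,W} in G with S→· removed — back-door holds.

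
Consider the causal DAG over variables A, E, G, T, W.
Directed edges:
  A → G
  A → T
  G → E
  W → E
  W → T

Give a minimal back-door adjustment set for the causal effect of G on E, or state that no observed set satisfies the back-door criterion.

desc(G)\{G}={E}; candidates ⊆ {A,T,W}.
∅: G⊥E given ∅ in G with G→· removed — back-door holds.

G→E: minimal back-door set ∅.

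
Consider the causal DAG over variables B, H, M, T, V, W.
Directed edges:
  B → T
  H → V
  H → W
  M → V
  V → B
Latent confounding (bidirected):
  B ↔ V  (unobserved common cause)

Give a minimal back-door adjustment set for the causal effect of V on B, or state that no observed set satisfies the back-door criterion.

desc(V)\{V}={B,T}; candidates ⊆ {H,M,W}.
V↔B: latent back-door arc(s) into V.
size 0: {}; under {} V still reaches {B,H,M,T,W} ∋ B.
size 1: {H}, {M}, {W}; under {H} V still reaches {B,M,T} ∋ B.
size 2: {H,M}, {H,W}, {M,W}; under {H,M} V still reaches {B,T} ∋ B.
V↔B cannot be blocked by any observed set — no back-door set.

V→B: no observed back-door set.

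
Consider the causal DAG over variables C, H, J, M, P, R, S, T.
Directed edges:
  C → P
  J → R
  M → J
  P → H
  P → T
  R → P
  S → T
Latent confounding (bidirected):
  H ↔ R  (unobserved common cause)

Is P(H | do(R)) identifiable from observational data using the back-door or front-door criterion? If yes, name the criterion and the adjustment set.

desc(R)\{R}={H,P,T}; candidates ⊆ {C,J,M,S}.
R↔H: latent back-door arc(s) into R.
size 0: {}; under {} R still reaches {H,J,M} ∋ H.
size 1: {C}, {J}, {M} …(+1); under {C} R still reaches {H,J,M} ∋ H.
size 2: {C,J}, {C,M}, {C,S} …(+3); under {C,J} R still reaches {H} ∋ H.
R↔H cannot be blocked by any observed set — no back-door set.
{P}: (i) intercepts every directed R→H path; (ii) no back-door R→{P}; (iii) {R} blocks every back-door {P}→H. Front-door holds.
P(H|do(R)) = Σ_{P} P(P|R) Σ_{R'} P(H|P,R')P(R').

P(H|do(R)): frontdoor, adjust for {P}.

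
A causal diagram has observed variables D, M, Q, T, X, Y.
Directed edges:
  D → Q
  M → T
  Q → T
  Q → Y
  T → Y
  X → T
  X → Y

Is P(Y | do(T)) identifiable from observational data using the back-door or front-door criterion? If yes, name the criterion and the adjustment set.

desc(T)\{T}={Y}; candidates ⊆ {D,M,Q,X}.
size 0: {}; under {} T still reaches {D,M,Q,X,Y} ∋ Y.
size 1: {D}, {M}, {Q} …(+1); under {D} T still reaches {M,Q,X,Y} ∋ Y.
{Q,X}: T⊥Y given {Q,X} in G with T→· removed — back-door holds.
P(Y|do(T)) = Σ_{Q,X} P(Y|T,Q,X)·P(Q,X).

P(Y|do(T)): backdoor, adjust for {Q, X}.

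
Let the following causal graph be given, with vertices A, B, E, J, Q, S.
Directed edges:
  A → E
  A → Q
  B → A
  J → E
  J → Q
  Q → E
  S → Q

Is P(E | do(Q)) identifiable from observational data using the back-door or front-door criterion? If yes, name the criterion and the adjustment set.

desc(Q)\{Q}={E}; candidates ⊆ {A,B,J,S}.
size 0: {}; under {} Q still reaches {A,B,E,J,S} ∋ E.
size 1: {A}, {B}, {J} …(+1); under {A} Q still reaches {E,J,S} ∋ E.
{A,J}: Q⊥E given {A,J} in G with Q→· removed — back-door holds.
P(E|do(Q)) = Σ_{A,J} P(E|Q,A,J)·P(A,J).

P(E|do(Q)): backdoor, adjust for {A, J}.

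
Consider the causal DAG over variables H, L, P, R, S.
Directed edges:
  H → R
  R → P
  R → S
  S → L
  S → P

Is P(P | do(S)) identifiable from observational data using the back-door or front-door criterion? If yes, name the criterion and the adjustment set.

desc(S)\{S}={L,P}; candidates ⊆ {H,R}.
size 0: {}; under {} S still reaches {H,P,R} ∋ P.
{R}: S⊥P given {R} in G with S→· removed — back-door holds.
P(P|do(S)) = Σ_{R} P(P|S,R)·P(R).

P(P|do(S)): backdoor, adjust for {R}.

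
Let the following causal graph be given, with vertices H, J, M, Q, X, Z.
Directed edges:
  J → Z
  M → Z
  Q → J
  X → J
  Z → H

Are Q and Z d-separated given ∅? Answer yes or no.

No — Q and Z are d-connected given ∅.

Bayes-Ball from Q | ∅ reaches {H,J,Z}.
Z ∈ reach(Q|∅) ⇒ Q ⊥̸ Z | ∅.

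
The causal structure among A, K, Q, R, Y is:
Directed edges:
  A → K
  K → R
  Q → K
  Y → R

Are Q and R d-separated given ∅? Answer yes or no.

Bayes-Ball from Q | ∅ reaches {K,R}.
R ∈ reach(Q|∅) ⇒ Q ⊥̸ R | ∅.

No — Q and R are d-connected given ∅.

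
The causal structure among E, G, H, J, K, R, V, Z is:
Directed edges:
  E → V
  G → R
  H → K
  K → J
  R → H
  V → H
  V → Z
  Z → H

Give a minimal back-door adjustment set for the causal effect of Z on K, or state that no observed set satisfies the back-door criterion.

desc(Z)\{Z}={H,J,K}; candidates ⊆ {E,G,R,V}.
size 0: {}; under {} Z still reaches {E,H,J,K,V} ∋ K.
{V}: Z⊥K given {V} in G with Z→· removed — back-door holds.

Z→K: minimal back-door set {V}.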